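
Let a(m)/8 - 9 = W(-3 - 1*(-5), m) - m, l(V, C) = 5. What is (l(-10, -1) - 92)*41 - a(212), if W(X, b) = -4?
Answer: -1911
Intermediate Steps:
a(m) = 40 - 8*m (a(m) = 72 + 8*(-4 - m) = 72 + (-32 - 8*m) = 40 - 8*m)
(l(-10, -1) - 92)*41 - a(212) = (5 - 92)*41 - (40 - 8*212) = -87*41 - (40 - 1696) = -3567 - 1*(-1656) = -3567 + 1656 = -1911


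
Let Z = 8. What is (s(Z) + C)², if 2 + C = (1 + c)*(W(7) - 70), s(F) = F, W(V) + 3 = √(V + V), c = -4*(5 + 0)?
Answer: 1945503 - 52934*√14 ≈ 1.7474e+6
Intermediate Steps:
c = -20 (c = -4*5 = -20)
W(V) = -3 + √2*√V (W(V) = -3 + √(V + V) = -3 + √(2*V) = -3 + √2*√V)
C = 1385 - 19*√14 (C = -2 + (1 - 20)*((-3 + √2*√7) - 70) = -2 - 19*((-3 + √14) - 70) = -2 - 19*(-73 + √14) = -2 + (1387 - 19*√14) = 1385 - 19*√14 ≈ 1313.9)
(s(Z) + C)² = (8 + (1385 - 19*√14))² = (1393 - 19*√14)²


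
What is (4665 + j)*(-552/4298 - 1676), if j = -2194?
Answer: -1271506000/307 ≈ -4.1417e+6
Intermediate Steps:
(4665 + j)*(-552/4298 - 1676) = (4665 - 2194)*(-552/4298 - 1676) = 2471*(-552*1/4298 - 1676) = 2471*(-276/2149 - 1676) = 2471*(-3602000/2149) = -1271506000/307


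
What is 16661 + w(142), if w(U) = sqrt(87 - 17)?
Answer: 16661 + sqrt(70) ≈ 16669.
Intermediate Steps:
w(U) = sqrt(70)
16661 + w(142) = 16661 + sqrt(70)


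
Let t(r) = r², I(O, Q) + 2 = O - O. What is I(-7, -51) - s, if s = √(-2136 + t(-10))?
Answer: -2 - 2*I*√509 ≈ -2.0 - 45.122*I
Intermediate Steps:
I(O, Q) = -2 (I(O, Q) = -2 + (O - O) = -2 + 0 = -2)
s = 2*I*√509 (s = √(-2136 + (-10)²) = √(-2136 + 100) = √(-2036) = 2*I*√509 ≈ 45.122*I)
I(-7, -51) - s = -2 - 2*I*√509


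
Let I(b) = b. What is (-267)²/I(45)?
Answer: 7921/5 ≈ 1584.2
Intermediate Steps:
(-267)²/I(45) = (-267)²/45 = 71289*(1/45) = 7921/5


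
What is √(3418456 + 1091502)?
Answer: √4509958 ≈ 2123.7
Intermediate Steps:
√(3418456 + 1091502) = √4509958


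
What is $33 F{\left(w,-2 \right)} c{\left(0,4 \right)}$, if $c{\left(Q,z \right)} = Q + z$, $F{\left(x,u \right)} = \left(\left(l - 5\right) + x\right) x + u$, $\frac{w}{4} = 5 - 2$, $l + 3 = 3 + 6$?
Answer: $20328$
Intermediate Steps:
$l = 6$ ($l = -3 + \left(3 + 6\right) = -3 + 9 = 6$)
$w = 12$ ($w = 4 \left(5 - 2\right) = 4 \cdot 3 = 12$)
$F{\left(x,u \right)} = u + x \left(1 + x\right)$ ($F{\left(x,u \right)} = \left(\left(6 - 5\right) + x\right) x + u = \left(1 + x\right) x + u = x \left(1 + x\right) + u = u + x \left(1 + x\right)$)
$33 F{\left(w,-2 \right)} c{\left(0,4 \right)} = 33 \left(-2 + 12 + 12^{2}\right) \left(0 + 4\right) = 33 \left(-2 + 12 + 144\right) 4 = 33 \cdot 154 \cdot 4 = 5082 \cdot 4 = 20328$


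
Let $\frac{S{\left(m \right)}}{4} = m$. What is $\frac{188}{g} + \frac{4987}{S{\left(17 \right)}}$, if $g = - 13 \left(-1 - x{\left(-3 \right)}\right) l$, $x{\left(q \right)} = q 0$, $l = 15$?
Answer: $\frac{985249}{13260} \approx 74.302$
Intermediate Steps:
$x{\left(q \right)} = 0$
$S{\left(m \right)} = 4 m$
$g = 195$ ($g = - 13 \left(-1 - 0\right) 15 = - 13 \left(-1 + 0\right) 15 = \left(-13\right) \left(-1\right) 15 = 13 \cdot 15 = 195$)
$\frac{188}{g} + \frac{4987}{S{\left(17 \right)}} = \frac{188}{195} + \frac{4987}{4 \cdot 17} = 188 \cdot \frac{1}{195} + \frac{4987}{68} = \frac{188}{195} + 4987 \cdot \frac{1}{68} = \frac{188}{195} + \frac{4987}{68} = \frac{985249}{13260}$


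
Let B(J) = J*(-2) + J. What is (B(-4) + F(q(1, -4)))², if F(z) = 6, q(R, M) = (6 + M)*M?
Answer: 100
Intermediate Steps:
q(R, M) = M*(6 + M)
B(J) = -J (B(J) = -2*J + J = -J)
(B(-4) + F(q(1, -4)))² = (-1*(-4) + 6)² = (4 + 6)² = 10² = 100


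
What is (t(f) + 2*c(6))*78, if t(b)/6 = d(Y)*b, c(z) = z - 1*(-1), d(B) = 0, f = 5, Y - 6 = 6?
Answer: 1092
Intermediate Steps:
Y = 12 (Y = 6 + 6 = 12)
c(z) = 1 + z (c(z) = z + 1 = 1 + z)
t(b) = 0 (t(b) = 6*(0*b) = 6*0 = 0)
(t(f) + 2*c(6))*78 = (0 + 2*(1 + 6))*78 = (0 + 2*7)*78 = (0 + 14)*78 = 14*78 = 1092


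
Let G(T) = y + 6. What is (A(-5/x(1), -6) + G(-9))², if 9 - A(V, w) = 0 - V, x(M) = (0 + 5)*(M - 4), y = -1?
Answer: 1849/9 ≈ 205.44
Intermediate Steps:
x(M) = -20 + 5*M (x(M) = 5*(-4 + M) = -20 + 5*M)
G(T) = 5 (G(T) = -1 + 6 = 5)
A(V, w) = 9 + V (A(V, w) = 9 - (0 - V) = 9 - (-1)*V = 9 + V)
(A(-5/x(1), -6) + G(-9))² = ((9 - 5/(-20 + 5*1)) + 5)² = ((9 - 5/(-20 + 5)) + 5)² = ((9 - 5/(-15)) + 5)² = ((9 - 5*(-1/15)) + 5)² = ((9 + ⅓) + 5)² = (28/3 + 5)² = (43/3)² = 1849/9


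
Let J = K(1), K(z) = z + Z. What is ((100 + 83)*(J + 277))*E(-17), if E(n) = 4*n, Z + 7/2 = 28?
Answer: -3764310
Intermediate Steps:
Z = 49/2 (Z = -7/2 + 28 = 49/2 ≈ 24.500)
K(z) = 49/2 + z (K(z) = z + 49/2 = 49/2 + z)
J = 51/2 (J = 49/2 + 1 = 51/2 ≈ 25.500)
((100 + 83)*(J + 277))*E(-17) = ((100 + 83)*(51/2 + 277))*(4*(-17)) = (183*(605/2))*(-68) = (110715/2)*(-68) = -3764310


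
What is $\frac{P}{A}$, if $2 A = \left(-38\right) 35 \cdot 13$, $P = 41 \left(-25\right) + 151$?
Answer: $\frac{46}{455} \approx 0.1011$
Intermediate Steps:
$P = -874$ ($P = -1025 + 151 = -874$)
$A = -8645$ ($A = \frac{\left(-38\right) 35 \cdot 13}{2} = \frac{\left(-1330\right) 13}{2} = \frac{1}{2} \left(-17290\right) = -8645$)
$\frac{P}{A} = - \frac{874}{-8645} = \left(-874\right) \left(- \frac{1}{8645}\right) = \frac{46}{455}$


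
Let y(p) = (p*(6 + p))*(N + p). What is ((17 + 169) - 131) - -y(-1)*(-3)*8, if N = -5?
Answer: -665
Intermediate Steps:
y(p) = p*(-5 + p)*(6 + p) (y(p) = (p*(6 + p))*(-5 + p) = p*(-5 + p)*(6 + p))
((17 + 169) - 131) - -y(-1)*(-3)*8 = ((17 + 169) - 131) - -(-1)*(-30 - 1 + (-1)²)*(-3)*8 = (186 - 131) - -(-1)*(-30 - 1 + 1)*(-3)*8 = 55 - -(-1)*(-30)*(-3)*8 = 55 - -1*30*(-3)*8 = 55 - (-30*(-3))*8 = 55 - 90*8 = 55 - 1*720 = 55 - 720 = -665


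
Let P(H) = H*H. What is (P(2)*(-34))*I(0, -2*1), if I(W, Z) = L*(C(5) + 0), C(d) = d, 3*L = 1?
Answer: -680/3 ≈ -226.67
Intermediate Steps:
L = ⅓ (L = (⅓)*1 = ⅓ ≈ 0.33333)
P(H) = H²
I(W, Z) = 5/3 (I(W, Z) = (5 + 0)/3 = (⅓)*5 = 5/3)
(P(2)*(-34))*I(0, -2*1) = (2²*(-34))*(5/3) = (4*(-34))*(5/3) = -136*5/3 = -680/3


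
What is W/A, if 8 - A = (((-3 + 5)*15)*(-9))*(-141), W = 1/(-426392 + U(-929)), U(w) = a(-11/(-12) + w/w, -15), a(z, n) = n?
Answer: 1/16229903234 ≈ 6.1615e-11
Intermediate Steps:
U(w) = -15
W = -1/426407 (W = 1/(-426392 - 15) = 1/(-426407) = -1/426407 ≈ -2.3452e-6)
A = -38062 (A = 8 - ((-3 + 5)*15)*(-9)*(-141) = 8 - (2*15)*(-9)*(-141) = 8 - 30*(-9)*(-141) = 8 - (-270)*(-141) = 8 - 1*38070 = 8 - 38070 = -38062)
W/A = -1/426407/(-38062) = -1/426407*(-1/38062) = 1/16229903234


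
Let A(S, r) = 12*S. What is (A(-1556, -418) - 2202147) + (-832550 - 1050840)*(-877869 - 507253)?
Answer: 2608722702761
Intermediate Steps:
(A(-1556, -418) - 2202147) + (-832550 - 1050840)*(-877869 - 507253) = (12*(-1556) - 2202147) + (-832550 - 1050840)*(-877869 - 507253) = (-18672 - 2202147) - 1883390*(-1385122) = -2220819 + 2608724923580 = 2608722702761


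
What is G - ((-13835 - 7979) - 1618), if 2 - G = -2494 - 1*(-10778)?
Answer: 15150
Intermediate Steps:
G = -8282 (G = 2 - (-2494 - 1*(-10778)) = 2 - (-2494 + 10778) = 2 - 1*8284 = 2 - 8284 = -8282)
G - ((-13835 - 7979) - 1618) = -8282 - ((-13835 - 7979) - 1618) = -8282 - (-21814 - 1618) = -8282 - 1*(-23432) = -8282 + 23432 = 15150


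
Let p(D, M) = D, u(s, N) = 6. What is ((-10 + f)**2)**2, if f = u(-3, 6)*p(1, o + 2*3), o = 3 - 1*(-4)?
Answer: 256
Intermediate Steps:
o = 7 (o = 3 + 4 = 7)
f = 6 (f = 6*1 = 6)
((-10 + f)**2)**2 = ((-10 + 6)**2)**2 = ((-4)**2)**2 = 16**2 = 256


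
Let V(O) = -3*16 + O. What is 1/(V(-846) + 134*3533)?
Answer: 1/472528 ≈ 2.1163e-6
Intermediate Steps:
V(O) = -48 + O
1/(V(-846) + 134*3533) = 1/((-48 - 846) + 134*3533) = 1/(-894 + 473422) = 1/472528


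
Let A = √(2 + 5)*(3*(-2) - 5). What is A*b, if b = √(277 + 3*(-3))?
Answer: -22*√469 ≈ -476.44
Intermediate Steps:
b = 2*√67 (b = √(277 - 9) = √268 = 2*√67 ≈ 16.371)
A = -11*√7 (A = √7*(-6 - 5) = √7*(-11) = -11*√7 ≈ -29.103)
A*b = (-11*√7)*(2*√67) = -22*√469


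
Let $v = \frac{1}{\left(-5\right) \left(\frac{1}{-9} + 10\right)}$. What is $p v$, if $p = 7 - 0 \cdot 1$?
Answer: $- \frac{63}{445} \approx -0.14157$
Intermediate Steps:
$v = - \frac{9}{445}$ ($v = \frac{1}{\left(-5\right) \left(- \frac{1}{9} + 10\right)} = \frac{1}{\left(-5\right) \frac{89}{9}} = \frac{1}{- \frac{445}{9}} = - \frac{9}{445} \approx -0.020225$)
$p = 7$ ($p = 7 - 0 = 7 + 0 = 7$)
$p v = 7 \left(- \frac{9}{445}\right) = - \frac{63}{445}$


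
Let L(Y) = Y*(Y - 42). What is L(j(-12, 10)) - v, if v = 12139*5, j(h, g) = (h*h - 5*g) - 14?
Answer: -57655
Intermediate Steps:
j(h, g) = -14 + h**2 - 5*g (j(h, g) = (h**2 - 5*g) - 14 = -14 + h**2 - 5*g)
L(Y) = Y*(-42 + Y)
v = 60695
L(j(-12, 10)) - v = (-14 + (-12)**2 - 5*10)*(-42 + (-14 + (-12)**2 - 5*10)) - 1*60695 = (-14 + 144 - 50)*(-42 + (-14 + 144 - 50)) - 60695 = 80*(-42 + 80) - 60695 = 80*38 - 60695 = 3040 - 60695 = -57655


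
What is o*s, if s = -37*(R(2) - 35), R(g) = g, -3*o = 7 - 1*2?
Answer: -2035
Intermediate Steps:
o = -5/3 (o = -(7 - 1*2)/3 = -(7 - 2)/3 = -1/3*5 = -5/3 ≈ -1.6667)
s = 1221 (s = -37*(2 - 35) = -37*(-33) = 1221)
o*s = -5/3*1221 = -2035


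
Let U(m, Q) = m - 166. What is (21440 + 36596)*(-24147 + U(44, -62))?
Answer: -1408475684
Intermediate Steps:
U(m, Q) = -166 + m
(21440 + 36596)*(-24147 + U(44, -62)) = (21440 + 36596)*(-24147 + (-166 + 44)) = 58036*(-24147 - 122) = 58036*(-24269) = -1408475684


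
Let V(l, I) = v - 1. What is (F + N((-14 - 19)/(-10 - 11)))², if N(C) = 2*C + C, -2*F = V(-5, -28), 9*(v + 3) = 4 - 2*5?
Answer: 21904/441 ≈ 49.669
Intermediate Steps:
v = -11/3 (v = -3 + (4 - 2*5)/9 = -3 + (4 - 10)/9 = -3 + (⅑)*(-6) = -3 - ⅔ = -11/3 ≈ -3.6667)
V(l, I) = -14/3 (V(l, I) = -11/3 - 1 = -14/3)
F = 7/3 (F = -½*(-14/3) = 7/3 ≈ 2.3333)
N(C) = 3*C
(F + N((-14 - 19)/(-10 - 11)))² = (7/3 + 3*((-14 - 19)/(-10 - 11)))² = (7/3 + 3*(-33/(-21)))² = (7/3 + 3*(-33*(-1/21)))² = (7/3 + 3*(11/7))² = (7/3 + 33/7)² = (148/21)² = 21904/441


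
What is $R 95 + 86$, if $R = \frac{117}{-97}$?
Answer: $- \frac{2773}{97} \approx -28.588$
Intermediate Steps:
$R = - \frac{117}{97}$ ($R = 117 \left(- \frac{1}{97}\right) = - \frac{117}{97} \approx -1.2062$)
$R 95 + 86 = \left(- \frac{117}{97}\right) 95 + 86 = - \frac{11115}{97} + 86 = - \frac{2773}{97}$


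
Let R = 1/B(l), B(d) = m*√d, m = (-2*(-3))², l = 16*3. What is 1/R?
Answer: 144*√3 ≈ 249.42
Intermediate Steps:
l = 48
m = 36 (m = 6² = 36)
B(d) = 36*√d
R = √3/432 (R = 1/(36*√48) = 1/(36*(4*√3)) = 1/(144*√3) = √3/432 ≈ 0.0040094)
1/R = 1/(√3/432) = 144*√3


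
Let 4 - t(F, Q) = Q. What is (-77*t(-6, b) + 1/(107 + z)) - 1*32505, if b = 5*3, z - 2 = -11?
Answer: -3102483/98 ≈ -31658.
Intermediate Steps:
z = -9 (z = 2 - 11 = -9)
b = 15
t(F, Q) = 4 - Q
(-77*t(-6, b) + 1/(107 + z)) - 1*32505 = (-77*(4 - 1*15) + 1/(107 - 9)) - 1*32505 = (-77*(4 - 15) + 1/98) - 32505 = (-77*(-11) + 1/98) - 32505 = (847 + 1/98) - 32505 = 83007/98 - 32505 = -3102483/98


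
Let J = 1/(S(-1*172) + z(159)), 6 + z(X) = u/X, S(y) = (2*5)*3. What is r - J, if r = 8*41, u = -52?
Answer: 1234433/3764 ≈ 327.96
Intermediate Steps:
S(y) = 30 (S(y) = 10*3 = 30)
r = 328
z(X) = -6 - 52/X
J = 159/3764 (J = 1/(30 + (-6 - 52/159)) = 1/(30 - 1006/159) = 1/(3764/159) = 159/3764 ≈ 0.042242)
r - J = 328 - 1*159/3764 = 328 - 159/3764 = 1234433/3764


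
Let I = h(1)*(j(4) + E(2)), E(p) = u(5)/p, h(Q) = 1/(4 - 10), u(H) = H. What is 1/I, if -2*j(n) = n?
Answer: -12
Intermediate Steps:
h(Q) = -1/6 (h(Q) = 1/(-6) = -1/6)
j(n) = -n/2
E(p) = 5/p
I = -1/12 (I = -(-1/2*4 + 5/2)/6 = -(-2 + 5*(1/2))/6 = -(-2 + 5/2)/6 = -1/6*1/2 = -1/12 ≈ -0.083333)
1/I = 1/(-1/12) = -12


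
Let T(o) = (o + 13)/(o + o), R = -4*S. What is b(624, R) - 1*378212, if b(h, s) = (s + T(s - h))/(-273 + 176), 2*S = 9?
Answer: -47105525693/124548 ≈ -3.7821e+5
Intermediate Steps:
S = 9/2 (S = (1/2)*9 = 9/2 ≈ 4.5000)
R = -18 (R = -4*9/2 = -18)
T(o) = (13 + o)/(2*o) (T(o) = (13 + o)/((2*o)) = (13 + o)*(1/(2*o)) = (13 + o)/(2*o))
b(h, s) = -s/97 - (13 + s - h)/(194*(s - h)) (b(h, s) = (s + (13 + (s - h))/(2*(s - h)))/(-273 + 176) = (s + (13 + s - h)/(2*(s - h)))/(-97) = (s + (13 + s - h)/(2*(s - h)))*(-1/97) = -s/97 - (13 + s - h)/(194*(s - h)))
b(624, R) - 1*378212 = (13 - 18 - 1*624 - 2*(-18)*(624 - 1*(-18)))/(194*(624 - 1*(-18))) - 1*378212 = (13 - 18 - 624 - 2*(-18)*(624 + 18))/(194*(624 + 18)) - 378212 = (1/194)*(13 - 18 - 624 - 2*(-18)*642)/642 - 378212 = (1/194)*(1/642)*(13 - 18 - 624 + 23112) - 378212 = (1/194)*(1/642)*22483 - 378212 = 22483/124548 - 378212 = -47105525693/124548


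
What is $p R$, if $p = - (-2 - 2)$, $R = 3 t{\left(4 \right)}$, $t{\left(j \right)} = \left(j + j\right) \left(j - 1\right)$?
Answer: $288$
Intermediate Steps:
$t{\left(j \right)} = 2 j \left(-1 + j\right)$
$R = 72$ ($R = 3 \cdot 2 \cdot 4 \left(-1 + 4\right) = 3 \cdot 2 \cdot 4 \cdot 3 = 3 \cdot 24 = 72$)
$p = 4$ ($p = \left(-1\right) \left(-4\right) = 4$)
$p R = 4 \cdot 72 = 288$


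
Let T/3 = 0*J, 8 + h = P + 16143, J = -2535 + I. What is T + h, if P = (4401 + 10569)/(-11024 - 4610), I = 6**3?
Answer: 126119810/7817 ≈ 16134.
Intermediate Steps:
I = 216
P = -7485/7817 (P = 14970/(-15634) = 14970*(-1/15634) = -7485/7817 ≈ -0.95753)
J = -2319 (J = -2535 + 216 = -2319)
h = 126119810/7817 (h = -8 + (-7485/7817 + 16143) = -8 + 126182346/7817 = 126119810/7817 ≈ 16134.)
T = 0 (T = 3*(0*(-2319)) = 3*0 = 0)
T + h = 0 + 126119810/7817 = 126119810/7817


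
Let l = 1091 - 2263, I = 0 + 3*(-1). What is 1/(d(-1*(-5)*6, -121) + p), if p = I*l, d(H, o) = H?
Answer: 1/3546 ≈ 0.00028201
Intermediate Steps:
I = -3 (I = 0 - 3 = -3)
l = -1172
p = 3516 (p = -3*(-1172) = 3516)
1/(d(-1*(-5)*6, -121) + p) = 1/(-1*(-5)*6 + 3516) = 1/(5*6 + 3516) = 1/(30 + 3516) = 1/3546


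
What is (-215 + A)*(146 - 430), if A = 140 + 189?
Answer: -32376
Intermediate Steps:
A = 329
(-215 + A)*(146 - 430) = (-215 + 329)*(146 - 430) = 114*(-284) = -32376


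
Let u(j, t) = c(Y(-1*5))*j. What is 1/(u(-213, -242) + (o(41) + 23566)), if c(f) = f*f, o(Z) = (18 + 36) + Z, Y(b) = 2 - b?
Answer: 1/13224 ≈ 7.5620e-5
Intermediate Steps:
o(Z) = 54 + Z
c(f) = f**2
u(j, t) = 49*j (u(j, t) = (2 - (-1)*5)**2*j = (2 - 1*(-5))**2*j = (2 + 5)**2*j = 7**2*j = 49*j)
1/(u(-213, -242) + (o(41) + 23566)) = 1/(49*(-213) + ((54 + 41) + 23566)) = 1/(-10437 + (95 + 23566)) = 1/(-10437 + 23661) = 1/13224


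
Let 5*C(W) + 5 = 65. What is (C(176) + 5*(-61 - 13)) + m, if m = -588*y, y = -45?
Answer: 26102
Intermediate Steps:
m = 26460 (m = -588*(-45) = 26460)
C(W) = 12 (C(W) = -1 + (1/5)*65 = -1 + 13 = 12)
(C(176) + 5*(-61 - 13)) + m = (12 + 5*(-61 - 13)) + 26460 = (12 + 5*(-74)) + 26460 = (12 - 370) + 26460 = -358 + 26460 = 26102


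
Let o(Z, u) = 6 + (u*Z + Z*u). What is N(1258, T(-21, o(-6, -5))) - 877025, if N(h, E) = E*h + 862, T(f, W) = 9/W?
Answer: -9635906/11 ≈ -8.7599e+5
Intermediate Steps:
o(Z, u) = 6 + 2*Z*u (o(Z, u) = 6 + (Z*u + Z*u) = 6 + 2*Z*u)
N(h, E) = 862 + E*h
N(1258, T(-21, o(-6, -5))) - 877025 = (862 + (9/(6 + 2*(-6)*(-5)))*1258) - 877025 = (862 + (9/(6 + 60))*1258) - 877025 = (862 + (9/66)*1258) - 877025 = (862 + (9*(1/66))*1258) - 877025 = (862 + (3/22)*1258) - 877025 = (862 + 1887/11) - 877025 = 11369/11 - 877025 = -9635906/11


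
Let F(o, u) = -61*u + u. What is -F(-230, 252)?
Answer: 15120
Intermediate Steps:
F(o, u) = -60*u
-F(-230, 252) = -(-60)*252 = -1*(-15120) = 15120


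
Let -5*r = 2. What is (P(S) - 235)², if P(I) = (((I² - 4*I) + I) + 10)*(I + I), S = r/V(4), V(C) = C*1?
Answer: 14049597961/250000 ≈ 56198.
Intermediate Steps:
V(C) = C
r = -⅖ (r = -⅕*2 = -⅖ ≈ -0.40000)
S = -⅒ (S = -⅖/4 = -⅖*¼ = -⅒ ≈ -0.10000)
P(I) = 2*I*(10 + I² - 3*I) (P(I) = ((I² - 3*I) + 10)*(2*I) = (10 + I² - 3*I)*(2*I) = 2*I*(10 + I² - 3*I))
(P(S) - 235)² = (2*(-⅒)*(10 + (-⅒)² - 3*(-⅒)) - 235)² = (2*(-⅒)*(10 + 1/100 + 3/10) - 235)² = (2*(-⅒)*(1031/100) - 235)² = (-1031/500 - 235)² = (-118531/500)² = 14049597961/250000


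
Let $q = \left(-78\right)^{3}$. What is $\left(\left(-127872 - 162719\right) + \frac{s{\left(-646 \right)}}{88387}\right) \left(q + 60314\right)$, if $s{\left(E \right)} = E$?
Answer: $\frac{10639482391514394}{88387} \approx 1.2037 \cdot 10^{11}$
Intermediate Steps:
$q = -474552$
$\left(\left(-127872 - 162719\right) + \frac{s{\left(-646 \right)}}{88387}\right) \left(q + 60314\right) = \left(\left(-127872 - 162719\right) - \frac{646}{88387}\right) \left(-474552 + 60314\right) = \left(-290591 - \frac{646}{88387}\right) \left(-414238\right) = \left(- \frac{25684467363}{88387}\right) \left(-414238\right) = \frac{10639482391514394}{88387}$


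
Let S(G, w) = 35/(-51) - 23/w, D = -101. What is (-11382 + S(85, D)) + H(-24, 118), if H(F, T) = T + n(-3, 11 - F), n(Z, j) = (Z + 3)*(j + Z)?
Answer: -58023226/5151 ≈ -11264.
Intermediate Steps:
n(Z, j) = (3 + Z)*(Z + j)
S(G, w) = -35/51 - 23/w (S(G, w) = 35*(-1/51) - 23/w = -35/51 - 23/w)
H(F, T) = T (H(F, T) = T + ((-3)² + 3*(-3) + 3*(11 - F) - 3*(11 - F)) = T + (9 - 9 + (33 - 3*F) + (-33 + 3*F)) = T + 0 = T)
(-11382 + S(85, D)) + H(-24, 118) = (-11382 + (-35/51 - 23/(-101))) + 118 = (-11382 + (-35/51 - 23*(-1/101))) + 118 = (-11382 + (-35/51 + 23/101)) + 118 = (-11382 - 2362/5151) + 118 = -58631044/5151 + 118 = -58023226/5151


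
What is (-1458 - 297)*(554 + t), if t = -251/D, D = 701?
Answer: -681120765/701 ≈ -9.7164e+5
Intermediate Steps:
t = -251/701 ≈ -0.35806
(-1458 - 297)*(554 + t) = (-1458 - 297)*(554 - 251/701) = -1755*388103/701 = -681120765/701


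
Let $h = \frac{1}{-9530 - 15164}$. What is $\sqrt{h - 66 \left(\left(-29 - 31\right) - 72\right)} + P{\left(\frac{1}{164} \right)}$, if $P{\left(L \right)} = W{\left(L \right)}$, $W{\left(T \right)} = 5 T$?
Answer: $\frac{5}{164} + \frac{13 \sqrt{31435042202}}{24694} \approx 93.369$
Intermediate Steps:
$P{\left(L \right)} = 5 L$
$h = - \frac{1}{24694}$ ($h = \frac{1}{-24694} = - \frac{1}{24694} \approx -4.0496 \cdot 10^{-5}$)
$\sqrt{h - 66 \left(\left(-29 - 31\right) - 72\right)} + P{\left(\frac{1}{164} \right)} = \sqrt{- \frac{1}{24694} - 66 \left(\left(-29 - 31\right) - 72\right)} + \frac{5}{164} = \sqrt{- \frac{1}{24694} - 66 \left(-60 - 72\right)} + 5 \cdot \frac{1}{164} = \sqrt{- \frac{1}{24694} - -8712} + \frac{5}{164} = \sqrt{- \frac{1}{24694} + 8712} + \frac{5}{164} = \sqrt{\frac{215134127}{24694}} + \frac{5}{164} = \frac{13 \sqrt{31435042202}}{24694} + \frac{5}{164} = \frac{5}{164} + \frac{13 \sqrt{31435042202}}{24694}$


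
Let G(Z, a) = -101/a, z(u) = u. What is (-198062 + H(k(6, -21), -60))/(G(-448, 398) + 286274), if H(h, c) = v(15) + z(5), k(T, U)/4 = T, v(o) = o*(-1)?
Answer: -78832656/113936951 ≈ -0.69190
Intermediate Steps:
v(o) = -o
k(T, U) = 4*T
H(h, c) = -10 (H(h, c) = -1*15 + 5 = -15 + 5 = -10)
(-198062 + H(k(6, -21), -60))/(G(-448, 398) + 286274) = (-198062 - 10)/(-101/398 + 286274) = -198072/(-101*1/398 + 286274) = -198072/(-101/398 + 286274) = -198072/113936951/398 = -198072*398/113936951 = -78832656/113936951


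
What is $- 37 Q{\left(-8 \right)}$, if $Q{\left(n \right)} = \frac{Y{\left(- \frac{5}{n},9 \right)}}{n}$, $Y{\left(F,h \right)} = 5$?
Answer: $\frac{185}{8} \approx 23.125$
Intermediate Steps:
$Q{\left(n \right)} = \frac{5}{n}$
$- 37 Q{\left(-8 \right)} = - 37 \frac{5}{-8} = - 37 \cdot 5 \left(- \frac{1}{8}\right) = \left(-37\right) \left(- \frac{5}{8}\right) = \frac{185}{8}$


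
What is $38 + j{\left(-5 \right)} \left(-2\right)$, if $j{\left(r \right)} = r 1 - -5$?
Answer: $38$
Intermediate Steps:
$j{\left(r \right)} = 5 + r$ ($j{\left(r \right)} = r + 5 = 5 + r$)
$38 + j{\left(-5 \right)} \left(-2\right) = 38 + \left(5 - 5\right) \left(-2\right) = 38 + 0 \left(-2\right) = 38 + 0 = 38$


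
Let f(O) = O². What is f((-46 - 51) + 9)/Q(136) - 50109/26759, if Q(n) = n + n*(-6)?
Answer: -30161977/2274515 ≈ -13.261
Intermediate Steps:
Q(n) = -5*n (Q(n) = n - 6*n = -5*n)
f((-46 - 51) + 9)/Q(136) - 50109/26759 = ((-46 - 51) + 9)²/((-5*136)) - 50109/26759 = (-97 + 9)²/(-680) - 50109*1/26759 = (-88)²*(-1/680) - 50109/26759 = 7744*(-1/680) - 50109/26759 = -968/85 - 50109/26759 = -30161977/2274515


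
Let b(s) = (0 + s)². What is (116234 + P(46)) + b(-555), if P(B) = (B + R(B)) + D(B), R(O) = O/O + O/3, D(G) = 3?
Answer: 1272973/3 ≈ 4.2432e+5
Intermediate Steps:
R(O) = 1 + O/3 (R(O) = 1 + O*(⅓) = 1 + O/3)
b(s) = s²
P(B) = 4 + 4*B/3 (P(B) = (B + (1 + B/3)) + 3 = (1 + 4*B/3) + 3 = 4 + 4*B/3)
(116234 + P(46)) + b(-555) = (116234 + (4 + (4/3)*46)) + (-555)² = (116234 + (4 + 184/3)) + 308025 = (116234 + 196/3) + 308025 = 348898/3 + 308025 = 1272973/3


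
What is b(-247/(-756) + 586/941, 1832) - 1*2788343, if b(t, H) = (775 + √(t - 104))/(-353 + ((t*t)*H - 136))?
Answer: -205056709658374799999/73540722459643 + 533547*I*√1448673791901/73540722459643 ≈ -2.7883e+6 + 0.0087323*I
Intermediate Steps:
b(t, H) = (775 + √(-104 + t))/(-489 + H*t²) (b(t, H) = (775 + √(-104 + t))/(-353 + (t²*H - 136)) = (775 + √(-104 + t))/(-353 + (H*t² - 136)) = (775 + √(-104 + t))/(-353 + (-136 + H*t²)) = (775 + √(-104 + t))/(-489 + H*t²))
b(-247/(-756) + 586/941, 1832) - 1*2788343 = (775 + √(-104 + (-247/(-756) + 586/941)))/(-489 + 1832*(-247/(-756) + 586/941)²) - 1*2788343 = (775 + √(-104 + (-247*(-1/756) + 586*(1/941))))/(-489 + 1832*(-247*(-1/756) + 586*(1/941))²) - 2788343 = (775 + √(-104 + (247/756 + 586/941)))/(-489 + 1832*(247/756 + 586/941)²) - 2788343 = (775 + √(-104 + 675443/711396))/(-489 + 1832*(675443/711396)²) - 2788343 = (775 + √(-73309741/711396))/(-489 + 1832*(456223246249/506084268816)) - 2788343 = (775 + I*√1448673791901/118566)/(-489 + 104475123391021/63260533602) - 2788343 = (775 + I*√1448673791901/118566)/(73540722459643/63260533602) - 2788343 = 63260533602*(775 + I*√1448673791901/118566)/73540722459643 - 2788343 = (49026913541550/73540722459643 + 533547*I*√1448673791901/73540722459643) - 2788343 = -205056709658374799999/73540722459643 + 533547*I*√1448673791901/73540722459643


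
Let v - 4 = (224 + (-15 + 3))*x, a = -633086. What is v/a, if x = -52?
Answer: 5510/316543 ≈ 0.017407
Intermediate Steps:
v = -11020 (v = 4 + (224 + (-15 + 3))*(-52) = 4 + (224 - 12)*(-52) = 4 + 212*(-52) = 4 - 11024 = -11020)
v/a = -11020/(-633086) = -11020*(-1/633086) = 5510/316543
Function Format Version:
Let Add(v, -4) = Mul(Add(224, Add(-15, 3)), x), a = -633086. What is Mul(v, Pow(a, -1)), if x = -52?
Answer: Rational(5510, 316543) ≈ 0.017407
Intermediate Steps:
v = -11020 (v = Add(4, Mul(Add(224, Add(-15, 3)), -52)) = Add(4, Mul(Add(224, -12), -52)) = Add(4, Mul(212, -52)) = Add(4, -11024) = -11020)
Mul(v, Pow(a, -1)) = Mul(-11020, Pow(-633086, -1)) = Mul(-11020, Rational(-1, 633086)) = Rational(5510, 316543)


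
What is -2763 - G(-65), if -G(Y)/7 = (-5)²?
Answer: -2588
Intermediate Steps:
G(Y) = -175 (G(Y) = -7*(-5)² = -7*25 = -175)
-2763 - G(-65) = -2763 - 1*(-175) = -2763 + 175 = -2588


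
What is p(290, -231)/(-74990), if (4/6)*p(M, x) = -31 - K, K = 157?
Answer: 141/37495 ≈ 0.0037605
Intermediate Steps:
p(M, x) = -282 (p(M, x) = 3*(-31 - 1*157)/2 = 3*(-31 - 157)/2 = (3/2)*(-188) = -282)
p(290, -231)/(-74990) = -282/(-74990) = -282*(-1/74990) = 141/37495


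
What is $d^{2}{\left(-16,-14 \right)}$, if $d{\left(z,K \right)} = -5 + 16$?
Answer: $121$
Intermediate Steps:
$d{\left(z,K \right)} = 11$
$d^{2}{\left(-16,-14 \right)} = 11^{2} = 121$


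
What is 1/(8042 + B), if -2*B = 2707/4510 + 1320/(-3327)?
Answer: 10003180/80444555897 ≈ 0.00012435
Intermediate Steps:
B = -1017663/10003180 (B = -(2707/4510 + 1320/(-3327))/2 = -(2707*(1/4510) + 1320*(-1/3327))/2 = -(2707/4510 - 440/1109)/2 = -1/2*1017663/5001590 = -1017663/10003180 ≈ -0.10173)
1/(8042 + B) = 1/(8042 - 1017663/10003180) = 1/(80444555897/10003180) = 10003180/80444555897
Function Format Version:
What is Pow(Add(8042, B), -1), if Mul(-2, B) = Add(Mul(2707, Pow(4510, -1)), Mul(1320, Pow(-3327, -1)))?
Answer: Rational(10003180, 80444555897) ≈ 0.00012435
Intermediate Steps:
B = Rational(-1017663, 10003180) (B = Mul(Rational(-1, 2), Add(Mul(2707, Pow(4510, -1)), Mul(1320, Pow(-3327, -1)))) = Mul(Rational(-1, 2), Add(Mul(2707, Rational(1, 4510)), Mul(1320, Rational(-1, 3327)))) = Mul(Rational(-1, 2), Add(Rational(2707, 4510), Rational(-440, 1109))) = Mul(Rational(-1, 2), Rational(1017663, 5001590)) = Rational(-1017663, 10003180) ≈ -0.10173)
Pow(Add(8042, B), -1) = Pow(Add(8042, Rational(-1017663, 10003180)), -1) = Pow(Rational(80444555897, 10003180), -1) = Rational(10003180, 80444555897)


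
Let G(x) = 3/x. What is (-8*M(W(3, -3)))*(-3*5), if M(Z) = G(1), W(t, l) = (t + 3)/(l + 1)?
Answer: 360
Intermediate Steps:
W(t, l) = (3 + t)/(1 + l)
M(Z) = 3 (M(Z) = 3/1 = 3*1 = 3)
(-8*M(W(3, -3)))*(-3*5) = (-8*3)*(-3*5) = -24*(-15) = 360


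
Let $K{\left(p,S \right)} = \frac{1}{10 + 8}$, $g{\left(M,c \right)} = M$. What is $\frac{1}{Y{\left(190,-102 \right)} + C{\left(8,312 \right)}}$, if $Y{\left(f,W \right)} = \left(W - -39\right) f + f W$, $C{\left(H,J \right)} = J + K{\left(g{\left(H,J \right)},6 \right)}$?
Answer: $- \frac{18}{558683} \approx -3.2219 \cdot 10^{-5}$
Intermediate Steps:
$K{\left(p,S \right)} = \frac{1}{18}$
$C{\left(H,J \right)} = \frac{1}{18} + J$ ($C{\left(H,J \right)} = J + \frac{1}{18} = \frac{1}{18} + J$)
$Y{\left(f,W \right)} = W f + f \left(39 + W\right)$ ($Y{\left(f,W \right)} = \left(W + 39\right) f + W f = \left(39 + W\right) f + W f = f \left(39 + W\right) + W f = W f + f \left(39 + W\right)$)
$\frac{1}{Y{\left(190,-102 \right)} + C{\left(8,312 \right)}} = \frac{1}{190 \left(39 + 2 \left(-102\right)\right) + \left(\frac{1}{18} + 312\right)} = \frac{1}{190 \left(39 - 204\right) + \frac{5617}{18}} = \frac{1}{190 \left(-165\right) + \frac{5617}{18}} = \frac{1}{-31350 + \frac{5617}{18}} = \frac{1}{- \frac{558683}{18}} = - \frac{18}{558683}$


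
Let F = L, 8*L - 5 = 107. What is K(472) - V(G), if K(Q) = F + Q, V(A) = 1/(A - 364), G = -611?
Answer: 473851/975 ≈ 486.00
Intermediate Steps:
L = 14 (L = 5/8 + (⅛)*107 = 5/8 + 107/8 = 14)
F = 14
V(A) = 1/(-364 + A)
K(Q) = 14 + Q
K(472) - V(G) = (14 + 472) - 1/(-364 - 611) = 486 - 1/(-975) = 486 - 1*(-1/975) = 486 + 1/975 = 473851/975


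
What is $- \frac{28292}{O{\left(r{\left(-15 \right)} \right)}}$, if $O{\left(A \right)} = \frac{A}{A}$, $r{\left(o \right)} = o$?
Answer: $-28292$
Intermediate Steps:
$O{\left(A \right)} = 1$
$- \frac{28292}{O{\left(r{\left(-15 \right)} \right)}} = - \frac{28292}{1} = \left(-28292\right) 1 = -28292$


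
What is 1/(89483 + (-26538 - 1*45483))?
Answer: 1/17462 ≈ 5.7267e-5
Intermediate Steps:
1/(89483 + (-26538 - 1*45483)) = 1/(89483 + (-26538 - 45483)) = 1/(89483 - 72021) = 1/17462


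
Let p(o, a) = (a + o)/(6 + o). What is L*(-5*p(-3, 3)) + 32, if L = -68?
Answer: 32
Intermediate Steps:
p(o, a) = (a + o)/(6 + o)
L*(-5*p(-3, 3)) + 32 = -(-340)*(3 - 3)/(6 - 3) + 32 = -(-340)*0/3 + 32 = -(-340)*(⅓)*0 + 32 = -(-340)*0 + 32 = -68*0 + 32 = 0 + 32 = 32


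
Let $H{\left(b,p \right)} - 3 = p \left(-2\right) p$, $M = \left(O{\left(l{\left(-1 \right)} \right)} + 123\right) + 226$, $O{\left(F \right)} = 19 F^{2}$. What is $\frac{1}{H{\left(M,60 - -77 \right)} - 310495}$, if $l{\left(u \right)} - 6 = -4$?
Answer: $- \frac{1}{348030} \approx -2.8733 \cdot 10^{-6}$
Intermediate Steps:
$l{\left(u \right)} = 2$ ($l{\left(u \right)} = 6 - 4 = 2$)
$M = 425$ ($M = \left(19 \cdot 2^{2} + 123\right) + 226 = \left(19 \cdot 4 + 123\right) + 226 = \left(76 + 123\right) + 226 = 199 + 226 = 425$)
$H{\left(b,p \right)} = 3 - 2 p^{2}$ ($H{\left(b,p \right)} = 3 + p \left(-2\right) p = 3 + - 2 p p = 3 - 2 p^{2}$)
$\frac{1}{H{\left(M,60 - -77 \right)} - 310495} = \frac{1}{\left(3 - 2 \left(60 - -77\right)^{2}\right) - 310495} = \frac{1}{\left(3 - 2 \left(60 + 77\right)^{2}\right) - 310495} = \frac{1}{\left(3 - 2 \cdot 137^{2}\right) - 310495} = \frac{1}{\left(3 - 37538\right) - 310495} = \frac{1}{-37535 - 310495} = \frac{1}{-348030} = - \frac{1}{348030}$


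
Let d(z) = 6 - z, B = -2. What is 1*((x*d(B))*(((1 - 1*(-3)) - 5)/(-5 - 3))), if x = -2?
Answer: -2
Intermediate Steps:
1*((x*d(B))*(((1 - 1*(-3)) - 5)/(-5 - 3))) = 1*((-2*(6 - 1*(-2)))*(((1 - 1*(-3)) - 5)/(-5 - 3))) = 1*((-2*(6 + 2))*(((1 + 3) - 5)/(-8))) = 1*((-2*8)*((4 - 5)*(-⅛))) = 1*(-(-16)*(-1)/8) = 1*(-16*⅛) = 1*(-2) = -2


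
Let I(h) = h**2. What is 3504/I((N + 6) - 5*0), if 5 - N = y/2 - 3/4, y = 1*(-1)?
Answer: 56064/2401 ≈ 23.350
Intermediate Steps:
y = -1
N = 25/4 (N = 5 - (-1/2 - 3/4) = 5 - 1*(-5/4) = 5 + 5/4 = 25/4 ≈ 6.2500)
3504/I((N + 6) - 5*0) = 3504/(((25/4 + 6) - 5*0)**2) = 3504/((49/4 + 0)**2) = 3504/((49/4)**2) = 3504/(2401/16) = 3504*(16/2401) = 56064/2401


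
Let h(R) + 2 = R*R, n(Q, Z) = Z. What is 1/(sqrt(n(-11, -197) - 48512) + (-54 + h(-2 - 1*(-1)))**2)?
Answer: 3025/9199334 - I*sqrt(48709)/9199334 ≈ 0.00032883 - 2.3991e-5*I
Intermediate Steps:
h(R) = -2 + R**2 (h(R) = -2 + R*R = -2 + R**2)
1/(sqrt(n(-11, -197) - 48512) + (-54 + h(-2 - 1*(-1)))**2) = 1/(sqrt(-197 - 48512) + (-54 + (-2 + (-2 - 1*(-1))**2))**2) = 1/(sqrt(-48709) + (-54 + (-2 + (-2 + 1)**2))**2) = 1/(I*sqrt(48709) + (-54 + (-2 + (-1)**2))**2) = 1/(I*sqrt(48709) + (-54 + (-2 + 1))**2) = 1/(I*sqrt(48709) + (-54 - 1)**2) = 1/(I*sqrt(48709) + (-55)**2) = 1/(I*sqrt(48709) + 3025) = 1/(3025 + I*sqrt(48709))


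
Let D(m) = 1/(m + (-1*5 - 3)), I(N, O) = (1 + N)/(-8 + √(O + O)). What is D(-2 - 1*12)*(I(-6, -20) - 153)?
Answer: 992/143 - 5*I*√10/1144 ≈ 6.9371 - 0.013821*I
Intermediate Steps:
I(N, O) = (1 + N)/(-8 + √2*√O) (I(N, O) = (1 + N)/(-8 + √(2*O)) = (1 + N)/(-8 + √2*√O))
D(m) = 1/(-8 + m) (D(m) = 1/(m + (-5 - 3)) = 1/(m - 8) = 1/(-8 + m))
D(-2 - 1*12)*(I(-6, -20) - 153) = ((1 - 6)/(-8 + √2*√(-20)) - 153)/(-8 + (-2 - 1*12)) = (-5/(-8 + √2*(2*I*√5)) - 153)/(-8 + (-2 - 12)) = (-5/(-8 + 2*I*√10) - 153)/(-8 - 14) = (-5/(-8 + 2*I*√10) - 153)/(-22) = -(-153 - 5/(-8 + 2*I*√10))/22 = 153/22 + 5/(22*(-8 + 2*I*√10))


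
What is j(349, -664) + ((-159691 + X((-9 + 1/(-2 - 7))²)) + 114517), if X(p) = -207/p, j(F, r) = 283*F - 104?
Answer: 359643269/6724 ≈ 53487.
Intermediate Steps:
j(F, r) = -104 + 283*F
j(349, -664) + ((-159691 + X((-9 + 1/(-2 - 7))²)) + 114517) = (-104 + 283*349) + ((-159691 - 207/(-9 + 1/(-2 - 7))²) + 114517) = (-104 + 98767) + ((-159691 - 207/(-9 + 1/(-9))²) + 114517) = 98663 + ((-159691 - 207/(-9 - ⅑)²) + 114517) = 98663 + ((-159691 - 207/((-82/9)²)) + 114517) = 98663 + ((-159691 - 207/6724/81) + 114517) = 98663 + ((-159691 - 207*81/6724) + 114517) = 98663 + ((-159691 - 16767/6724) + 114517) = 98663 + (-1073779051/6724 + 114517) = 98663 - 303766743/6724 = 359643269/6724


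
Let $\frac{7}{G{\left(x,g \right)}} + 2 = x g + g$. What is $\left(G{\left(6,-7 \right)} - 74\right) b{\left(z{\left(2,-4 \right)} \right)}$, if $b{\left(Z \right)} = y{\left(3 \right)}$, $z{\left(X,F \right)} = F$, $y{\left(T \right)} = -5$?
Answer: $\frac{18905}{51} \approx 370.69$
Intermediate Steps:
$G{\left(x,g \right)} = \frac{7}{-2 + g + g x}$ ($G{\left(x,g \right)} = \frac{7}{-2 + \left(x g + g\right)} = \frac{7}{-2 + \left(g x + g\right)} = \frac{7}{-2 + \left(g + g x\right)} = \frac{7}{-2 + g + g x}$)
$b{\left(Z \right)} = -5$
$\left(G{\left(6,-7 \right)} - 74\right) b{\left(z{\left(2,-4 \right)} \right)} = \left(\frac{7}{-2 - 7 - 42} - 74\right) \left(-5\right) = \left(\frac{7}{-51} - 74\right) \left(-5\right) = \left(7 \left(- \frac{1}{51}\right) - 74\right) \left(-5\right) = \left(- \frac{7}{51} - 74\right) \left(-5\right) = \left(- \frac{3781}{51}\right) \left(-5\right) = \frac{18905}{51}$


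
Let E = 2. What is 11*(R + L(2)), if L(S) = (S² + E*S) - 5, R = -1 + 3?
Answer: 55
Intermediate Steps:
R = 2
L(S) = -5 + S² + 2*S (L(S) = (S² + 2*S) - 5 = -5 + S² + 2*S)
11*(R + L(2)) = 11*(2 + (-5 + 2² + 2*2)) = 11*(2 + (-5 + 4 + 4)) = 11*(2 + 3) = 11*5 = 55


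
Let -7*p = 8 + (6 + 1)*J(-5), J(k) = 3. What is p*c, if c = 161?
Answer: -667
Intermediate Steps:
p = -29/7 (p = -(8 + (6 + 1)*3)/7 = -(8 + 7*3)/7 = -(8 + 21)/7 = -⅐*29 = -29/7 ≈ -4.1429)
p*c = -29/7*161 = -667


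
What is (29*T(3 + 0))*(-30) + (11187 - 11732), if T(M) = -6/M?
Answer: 1195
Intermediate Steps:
(29*T(3 + 0))*(-30) + (11187 - 11732) = (29*(-6/(3 + 0)))*(-30) + (11187 - 11732) = (29*(-6/3))*(-30) - 545 = (29*(-6*⅓))*(-30) - 545 = (29*(-2))*(-30) - 545 = -58*(-30) - 545 = 1740 - 545 = 1195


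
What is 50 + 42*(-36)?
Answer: -1462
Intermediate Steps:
50 + 42*(-36) = 50 - 1512 = -1462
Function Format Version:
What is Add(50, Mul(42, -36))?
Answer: -1462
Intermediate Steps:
Add(50, Mul(42, -36)) = Add(50, -1512) = -1462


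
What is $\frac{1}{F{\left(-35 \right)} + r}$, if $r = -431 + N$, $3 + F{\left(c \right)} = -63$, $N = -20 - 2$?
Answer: $- \frac{1}{519} \approx -0.0019268$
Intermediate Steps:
$N = -22$ ($N = -20 - 2 = -22$)
$F{\left(c \right)} = -66$ ($F{\left(c \right)} = -3 - 63 = -66$)
$r = -453$ ($r = -431 - 22 = -453$)
$\frac{1}{F{\left(-35 \right)} + r} = \frac{1}{-66 - 453} = \frac{1}{-519} = - \frac{1}{519}$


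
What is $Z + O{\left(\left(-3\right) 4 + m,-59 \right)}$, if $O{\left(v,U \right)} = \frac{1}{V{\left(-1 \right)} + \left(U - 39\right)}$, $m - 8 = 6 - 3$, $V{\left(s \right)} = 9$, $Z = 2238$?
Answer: $\frac{199181}{89} \approx 2238.0$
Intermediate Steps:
$m = 11$ ($m = 8 + \left(6 - 3\right) = 8 + 3 = 11$)
$O{\left(v,U \right)} = \frac{1}{-30 + U}$ ($O{\left(v,U \right)} = \frac{1}{9 + \left(U - 39\right)} = \frac{1}{9 + \left(-39 + U\right)} = \frac{1}{-30 + U}$)
$Z + O{\left(\left(-3\right) 4 + m,-59 \right)} = 2238 + \frac{1}{-30 - 59} = 2238 + \frac{1}{-89} = 2238 - \frac{1}{89} = \frac{199181}{89}$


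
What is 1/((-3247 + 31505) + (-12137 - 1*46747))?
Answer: -1/30626 ≈ -3.2652e-5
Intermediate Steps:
1/((-3247 + 31505) + (-12137 - 1*46747)) = 1/(28258 + (-12137 - 46747)) = 1/(28258 - 58884) = 1/(-30626) = -1/30626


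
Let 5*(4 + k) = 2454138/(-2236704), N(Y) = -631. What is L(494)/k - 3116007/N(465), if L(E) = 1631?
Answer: 3226885118543/708946799 ≈ 4551.7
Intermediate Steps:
k = -7864703/1863920 (k = -4 + (2454138/(-2236704))/5 = -4 + (2454138*(-1/2236704))/5 = -4 + (⅕)*(-409023/372784) = -4 - 409023/1863920 = -7864703/1863920 ≈ -4.2194)
L(494)/k - 3116007/N(465) = 1631/(-7864703/1863920) - 3116007/(-631) = 1631*(-1863920/7864703) - 3116007*(-1/631) = -434293360/1123529 + 3116007/631 = 3226885118543/708946799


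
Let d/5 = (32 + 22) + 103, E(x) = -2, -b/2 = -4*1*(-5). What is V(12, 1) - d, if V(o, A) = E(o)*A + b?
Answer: -827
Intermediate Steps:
b = -40 (b = -2*(-4*1)*(-5) = -(-8)*(-5) = -2*20 = -40)
V(o, A) = -40 - 2*A (V(o, A) = -2*A - 40 = -40 - 2*A)
d = 785 (d = 5*((32 + 22) + 103) = 5*(54 + 103) = 5*157 = 785)
V(12, 1) - d = (-40 - 2*1) - 1*785 = (-40 - 2) - 785 = -42 - 785 = -827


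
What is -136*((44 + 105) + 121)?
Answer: -36720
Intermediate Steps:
-136*((44 + 105) + 121) = -136*(149 + 121) = -136*270 = -36720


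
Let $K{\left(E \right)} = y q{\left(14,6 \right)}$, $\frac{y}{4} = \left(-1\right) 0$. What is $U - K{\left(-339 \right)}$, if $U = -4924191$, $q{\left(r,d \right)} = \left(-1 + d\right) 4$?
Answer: $-4924191$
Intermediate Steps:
$q{\left(r,d \right)} = -4 + 4 d$
$y = 0$ ($y = 4 \left(\left(-1\right) 0\right) = 4 \cdot 0 = 0$)
$K{\left(E \right)} = 0$ ($K{\left(E \right)} = 0 \left(-4 + 4 \cdot 6\right) = 0 \left(-4 + 24\right) = 0 \cdot 20 = 0$)
$U - K{\left(-339 \right)} = -4924191 - 0 = -4924191 + 0 = -4924191$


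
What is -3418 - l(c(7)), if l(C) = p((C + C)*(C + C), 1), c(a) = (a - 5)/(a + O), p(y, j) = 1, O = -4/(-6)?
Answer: -3419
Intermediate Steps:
O = 2/3 (O = -4*(-1/6) = 2/3 ≈ 0.66667)
c(a) = (-5 + a)/(2/3 + a) (c(a) = (a - 5)/(a + 2/3) = (-5 + a)/(2/3 + a))
l(C) = 1
-3418 - l(c(7)) = -3418 - 1*1 = -3418 - 1 = -3419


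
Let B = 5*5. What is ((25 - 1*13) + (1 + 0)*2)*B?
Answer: 350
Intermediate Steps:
B = 25
((25 - 1*13) + (1 + 0)*2)*B = ((25 - 1*13) + (1 + 0)*2)*25 = ((25 - 13) + 1*2)*25 = (12 + 2)*25 = 14*25 = 350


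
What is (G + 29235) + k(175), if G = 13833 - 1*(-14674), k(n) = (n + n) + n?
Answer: 58267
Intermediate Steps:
k(n) = 3*n (k(n) = 2*n + n = 3*n)
G = 28507 (G = 13833 + 14674 = 28507)
(G + 29235) + k(175) = (28507 + 29235) + 3*175 = 57742 + 525 = 58267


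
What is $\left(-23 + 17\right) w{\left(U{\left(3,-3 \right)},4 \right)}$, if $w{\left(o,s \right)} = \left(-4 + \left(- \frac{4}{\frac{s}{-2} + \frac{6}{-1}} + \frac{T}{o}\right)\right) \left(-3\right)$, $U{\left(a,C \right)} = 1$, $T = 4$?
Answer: $9$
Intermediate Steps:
$w{\left(o,s \right)} = 12 - \frac{12}{o} + \frac{12}{-6 - \frac{s}{2}}$ ($w{\left(o,s \right)} = \left(-4 - \left(- \frac{4}{o} + \frac{4}{\frac{s}{-2} + \frac{6}{-1}}\right)\right) \left(-3\right) = \left(-4 - \left(- \frac{4}{o} + \frac{4}{s \left(- \frac{1}{2}\right) + 6 \left(-1\right)}\right)\right) \left(-3\right) = \left(-4 - \left(- \frac{4}{o} + \frac{4}{- \frac{s}{2} - 6}\right)\right) \left(-3\right) = \left(-4 - \left(- \frac{4}{o} + \frac{4}{-6 - \frac{s}{2}}\right)\right) \left(-3\right) = \left(-4 - \frac{4}{-6 - \frac{s}{2}} + \frac{4}{o}\right) \left(-3\right) = 12 - \frac{12}{o} + \frac{12}{-6 - \frac{s}{2}}$)
$\left(-23 + 17\right) w{\left(U{\left(3,-3 \right)},4 \right)} = \left(-23 + 17\right) \frac{12 \left(-12 - 4 + 10 \cdot 1 + 1 \cdot 4\right)}{1 \left(12 + 4\right)} = - 6 \cdot 12 \cdot 1 \cdot \frac{1}{16} \left(-12 - 4 + 10 + 4\right) = - 6 \cdot 12 \cdot 1 \cdot \frac{1}{16} \left(-2\right) = \left(-6\right) \left(- \frac{3}{2}\right) = 9$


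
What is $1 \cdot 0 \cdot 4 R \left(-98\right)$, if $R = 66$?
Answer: $0$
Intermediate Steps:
$1 \cdot 0 \cdot 4 R \left(-98\right) = 1 \cdot 0 \cdot 4 \cdot 66 \left(-98\right) = 0 \cdot 4 \cdot 66 \left(-98\right) = 0 \cdot 66 \left(-98\right) = 0 \left(-98\right) = 0$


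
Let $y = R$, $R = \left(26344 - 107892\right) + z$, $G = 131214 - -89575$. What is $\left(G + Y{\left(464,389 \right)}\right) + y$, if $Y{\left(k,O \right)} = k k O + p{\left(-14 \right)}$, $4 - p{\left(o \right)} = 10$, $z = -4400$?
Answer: $83884979$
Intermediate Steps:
$p{\left(o \right)} = -6$ ($p{\left(o \right)} = 4 - 10 = -6$)
$Y{\left(k,O \right)} = -6 + O k^{2}$ ($Y{\left(k,O \right)} = k k O - 6 = k^{2} O - 6 = O k^{2} - 6 = -6 + O k^{2}$)
$G = 220789$ ($G = 131214 + 89575 = 220789$)
$R = -85948$ ($R = \left(26344 - 107892\right) - 4400 = -81548 - 4400 = -85948$)
$y = -85948$
$\left(G + Y{\left(464,389 \right)}\right) + y = \left(220789 - \left(6 - 389 \cdot 464^{2}\right)\right) - 85948 = \left(220789 + \left(-6 + 389 \cdot 215296\right)\right) - 85948 = \left(220789 + \left(-6 + 83750144\right)\right) - 85948 = \left(220789 + 83750138\right) - 85948 = 83970927 - 85948 = 83884979$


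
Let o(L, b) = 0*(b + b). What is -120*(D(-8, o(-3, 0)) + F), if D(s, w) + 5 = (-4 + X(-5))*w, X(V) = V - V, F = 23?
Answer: -2160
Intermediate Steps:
o(L, b) = 0 (o(L, b) = 0*(2*b) = 0)
X(V) = 0
D(s, w) = -5 - 4*w (D(s, w) = -5 + (-4 + 0)*w = -5 - 4*w)
-120*(D(-8, o(-3, 0)) + F) = -120*((-5 - 4*0) + 23) = -120*((-5 + 0) + 23) = -120*(-5 + 23) = -120*18 = -2160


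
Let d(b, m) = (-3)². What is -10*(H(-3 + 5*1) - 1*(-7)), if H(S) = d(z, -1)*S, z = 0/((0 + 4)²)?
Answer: -250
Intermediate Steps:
z = 0 (z = 0/(4²) = 0/16 = 0*(1/16) = 0)
d(b, m) = 9
H(S) = 9*S
-10*(H(-3 + 5*1) - 1*(-7)) = -10*(9*(-3 + 5*1) - 1*(-7)) = -10*(9*(-3 + 5) + 7) = -10*(9*2 + 7) = -10*(18 + 7) = -10*25 = -250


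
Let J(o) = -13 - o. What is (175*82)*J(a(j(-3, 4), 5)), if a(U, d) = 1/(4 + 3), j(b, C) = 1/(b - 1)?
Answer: -188600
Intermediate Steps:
j(b, C) = 1/(-1 + b)
a(U, d) = ⅐ (a(U, d) = 1/7 = ⅐)
(175*82)*J(a(j(-3, 4), 5)) = (175*82)*(-13 - 1*⅐) = 14350*(-13 - ⅐) = 14350*(-92/7) = -188600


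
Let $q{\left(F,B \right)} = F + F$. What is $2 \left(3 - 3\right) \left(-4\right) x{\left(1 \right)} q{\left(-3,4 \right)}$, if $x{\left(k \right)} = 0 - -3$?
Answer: $0$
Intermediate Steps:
$q{\left(F,B \right)} = 2 F$
$x{\left(k \right)} = 3$ ($x{\left(k \right)} = 0 + 3 = 3$)
$2 \left(3 - 3\right) \left(-4\right) x{\left(1 \right)} q{\left(-3,4 \right)} = 2 \left(3 - 3\right) \left(-4\right) 3 \cdot 2 \left(-3\right) = 2 \cdot 0 \left(-4\right) 3 \left(-6\right) = 2 \cdot 0 \cdot 3 \left(-6\right) = 0 \cdot 3 \left(-6\right) = 0 \left(-6\right) = 0$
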